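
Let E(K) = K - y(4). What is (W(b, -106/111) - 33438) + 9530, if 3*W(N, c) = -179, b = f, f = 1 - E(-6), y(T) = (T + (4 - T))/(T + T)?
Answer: -71903/3 ≈ -23968.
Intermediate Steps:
y(T) = 2/T (y(T) = 4/((2*T)) = 4*(1/(2*T)) = 2/T)
E(K) = -1/2 + K (E(K) = K - 2/4 = K - 1*1/2 = K - 1/2 = -1/2 + K)
f = 15/2 (f = 1 - (-1/2 - 6) = 1 - 1*(-13/2) = 1 + 13/2 = 15/2 ≈ 7.5000)
b = 15/2 ≈ 7.5000
W(N, c) = -179/3 (W(N, c) = (1/3)*(-179) = -179/3)
(W(b, -106/111) - 33438) + 9530 = (-179/3 - 33438) + 9530 = -100493/3 + 9530 = -71903/3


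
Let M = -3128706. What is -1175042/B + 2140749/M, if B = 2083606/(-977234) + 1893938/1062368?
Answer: 11780035405781564255085/3502757591384254 ≈ 3.3631e+6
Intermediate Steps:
B = -90683932879/259545532528 (B = 2083606*(-1/977234) + 1893938*(1/1062368) = -1041803/488617 + 946969/531184 = -90683932879/259545532528 ≈ -0.34940)
-1175042/B + 2140749/M = -1175042/(-90683932879/259545532528) + 2140749/(-3128706) = -1175042*(-259545532528/90683932879) + 2140749*(-1/3128706) = 304976901632766176/90683932879 - 26429/38626 = 11780035405781564255085/3502757591384254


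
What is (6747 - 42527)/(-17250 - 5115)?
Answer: 7156/4473 ≈ 1.5998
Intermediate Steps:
(6747 - 42527)/(-17250 - 5115) = -35780/(-22365) = -35780*(-1/22365) = 7156/4473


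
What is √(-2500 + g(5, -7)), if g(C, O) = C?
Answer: I*√2495 ≈ 49.95*I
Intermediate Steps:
√(-2500 + g(5, -7)) = √(-2500 + 5) = √(-2495) = I*√2495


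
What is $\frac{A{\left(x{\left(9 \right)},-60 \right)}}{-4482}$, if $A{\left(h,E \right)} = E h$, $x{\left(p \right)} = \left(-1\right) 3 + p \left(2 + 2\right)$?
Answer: $\frac{110}{249} \approx 0.44177$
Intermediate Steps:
$x{\left(p \right)} = -3 + 4 p$ ($x{\left(p \right)} = -3 + p 4 = -3 + 4 p$)
$\frac{A{\left(x{\left(9 \right)},-60 \right)}}{-4482} = \frac{\left(-60\right) \left(-3 + 4 \cdot 9\right)}{-4482} = - 60 \left(-3 + 36\right) \left(- \frac{1}{4482}\right) = \left(-60\right) 33 \left(- \frac{1}{4482}\right) = \left(-1980\right) \left(- \frac{1}{4482}\right) = \frac{110}{249}$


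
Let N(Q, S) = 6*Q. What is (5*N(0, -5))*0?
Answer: 0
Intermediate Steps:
(5*N(0, -5))*0 = (5*(6*0))*0 = (5*0)*0 = 0*0 = 0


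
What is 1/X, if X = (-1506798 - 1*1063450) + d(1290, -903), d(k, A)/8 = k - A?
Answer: -1/2552704 ≈ -3.9174e-7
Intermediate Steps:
d(k, A) = -8*A + 8*k (d(k, A) = 8*(k - A) = -8*A + 8*k)
X = -2552704 (X = (-1506798 - 1*1063450) + (-8*(-903) + 8*1290) = (-1506798 - 1063450) + (7224 + 10320) = -2570248 + 17544 = -2552704)
1/X = 1/(-2552704) = -1/2552704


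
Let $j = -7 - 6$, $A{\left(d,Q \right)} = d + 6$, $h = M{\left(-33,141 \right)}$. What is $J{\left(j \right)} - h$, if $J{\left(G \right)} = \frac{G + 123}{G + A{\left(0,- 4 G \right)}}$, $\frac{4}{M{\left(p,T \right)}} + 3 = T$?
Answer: $- \frac{7604}{483} \approx -15.743$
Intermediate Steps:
$M{\left(p,T \right)} = \frac{4}{-3 + T}$
$h = \frac{2}{69}$ ($h = \frac{4}{-3 + 141} = \frac{4}{138} = 4 \cdot \frac{1}{138} = \frac{2}{69} \approx 0.028986$)
$A{\left(d,Q \right)} = 6 + d$
$j = -13$ ($j = -7 - 6 = -13$)
$J{\left(G \right)} = \frac{123 + G}{6 + G}$ ($J{\left(G \right)} = \frac{G + 123}{G + \left(6 + 0\right)} = \frac{123 + G}{G + 6} = \frac{123 + G}{6 + G}$)
$J{\left(j \right)} - h = \frac{123 - 13}{6 - 13} - \frac{2}{69} = \frac{1}{-7} \cdot 110 - \frac{2}{69} = \left(- \frac{1}{7}\right) 110 - \frac{2}{69} = - \frac{110}{7} - \frac{2}{69} = - \frac{7604}{483}$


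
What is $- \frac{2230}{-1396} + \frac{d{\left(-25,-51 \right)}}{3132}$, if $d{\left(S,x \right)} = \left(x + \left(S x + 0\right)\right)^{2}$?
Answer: $\frac{9714991}{20242} \approx 479.94$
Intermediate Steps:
$d{\left(S,x \right)} = \left(x + S x\right)^{2}$
$- \frac{2230}{-1396} + \frac{d{\left(-25,-51 \right)}}{3132} = - \frac{2230}{-1396} + \frac{\left(-51\right)^{2} \left(1 - 25\right)^{2}}{3132} = \left(-2230\right) \left(- \frac{1}{1396}\right) + 2601 \left(-24\right)^{2} \cdot \frac{1}{3132} = \frac{1115}{698} + 2601 \cdot 576 \cdot \frac{1}{3132} = \frac{1115}{698} + 1498176 \cdot \frac{1}{3132} = \frac{1115}{698} + \frac{13872}{29} = \frac{9714991}{20242}$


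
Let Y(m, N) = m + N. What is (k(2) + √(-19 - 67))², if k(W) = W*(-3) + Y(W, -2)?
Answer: (6 - I*√86)² ≈ -50.0 - 111.28*I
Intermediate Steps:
Y(m, N) = N + m
k(W) = -2 - 2*W (k(W) = W*(-3) + (-2 + W) = -3*W + (-2 + W) = -2 - 2*W)
(k(2) + √(-19 - 67))² = ((-2 - 2*2) + √(-19 - 67))² = ((-2 - 4) + √(-86))² = (-6 + I*√86)²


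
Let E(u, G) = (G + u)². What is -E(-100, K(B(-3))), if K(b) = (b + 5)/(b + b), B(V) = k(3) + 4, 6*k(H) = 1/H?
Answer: -208426969/21316 ≈ -9778.0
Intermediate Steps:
k(H) = 1/(6*H)
B(V) = 73/18 (B(V) = (⅙)/3 + 4 = (⅙)*(⅓) + 4 = 1/18 + 4 = 73/18)
K(b) = (5 + b)/(2*b) (K(b) = (5 + b)/((2*b)) = (5 + b)*(1/(2*b)) = (5 + b)/(2*b))
-E(-100, K(B(-3))) = -((5 + 73/18)/(2*(73/18)) - 100)² = -((½)*(18/73)*(163/18) - 100)² = -(163/146 - 100)² = -(-14437/146)² = -1*208426969/21316 = -208426969/21316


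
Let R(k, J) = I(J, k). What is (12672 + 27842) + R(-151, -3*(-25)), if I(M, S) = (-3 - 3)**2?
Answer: 40550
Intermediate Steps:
I(M, S) = 36 (I(M, S) = (-6)**2 = 36)
R(k, J) = 36
(12672 + 27842) + R(-151, -3*(-25)) = (12672 + 27842) + 36 = 40514 + 36 = 40550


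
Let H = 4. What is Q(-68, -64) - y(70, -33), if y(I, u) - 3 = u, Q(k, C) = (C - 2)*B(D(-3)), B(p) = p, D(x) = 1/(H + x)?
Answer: -36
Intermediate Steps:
D(x) = 1/(4 + x)
Q(k, C) = -2 + C (Q(k, C) = (C - 2)/(4 - 3) = (-2 + C)/1 = (-2 + C)*1 = -2 + C)
y(I, u) = 3 + u
Q(-68, -64) - y(70, -33) = (-2 - 64) - (3 - 33) = -66 - 1*(-30) = -66 + 30 = -36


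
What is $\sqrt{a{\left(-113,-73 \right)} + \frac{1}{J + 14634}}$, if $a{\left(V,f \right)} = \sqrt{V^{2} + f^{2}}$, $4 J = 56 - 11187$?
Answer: $\frac{\sqrt{189620 + 2247234025 \sqrt{18098}}}{47405} \approx 11.599$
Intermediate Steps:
$J = - \frac{11131}{4}$ ($J = \frac{56 - 11187}{4} = \frac{1}{4} \left(-11131\right) = - \frac{11131}{4} \approx -2782.8$)
$\sqrt{a{\left(-113,-73 \right)} + \frac{1}{J + 14634}} = \sqrt{\sqrt{\left(-113\right)^{2} + \left(-73\right)^{2}} + \frac{1}{- \frac{11131}{4} + 14634}} = \sqrt{\sqrt{12769 + 5329} + \frac{1}{\frac{47405}{4}}} = \sqrt{\sqrt{18098} + \frac{4}{47405}} = \sqrt{\frac{4}{47405} + \sqrt{18098}}$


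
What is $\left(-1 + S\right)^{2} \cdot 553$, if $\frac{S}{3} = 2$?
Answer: $13825$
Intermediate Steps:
$S = 6$ ($S = 3 \cdot 2 = 6$)
$\left(-1 + S\right)^{2} \cdot 553 = \left(-1 + 6\right)^{2} \cdot 553 = 5^{2} \cdot 553 = 25 \cdot 553 = 13825$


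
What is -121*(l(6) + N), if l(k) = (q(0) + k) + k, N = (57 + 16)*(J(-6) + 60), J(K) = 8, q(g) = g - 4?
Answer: -601612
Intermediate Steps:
q(g) = -4 + g
N = 4964 (N = (57 + 16)*(8 + 60) = 73*68 = 4964)
l(k) = -4 + 2*k (l(k) = ((-4 + 0) + k) + k = (-4 + k) + k = -4 + 2*k)
-121*(l(6) + N) = -121*((-4 + 2*6) + 4964) = -121*((-4 + 12) + 4964) = -121*(8 + 4964) = -121*4972 = -601612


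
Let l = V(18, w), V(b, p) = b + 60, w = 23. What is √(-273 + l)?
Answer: I*√195 ≈ 13.964*I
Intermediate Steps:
V(b, p) = 60 + b
l = 78 (l = 60 + 18 = 78)
√(-273 + l) = √(-273 + 78) = √(-195) = I*√195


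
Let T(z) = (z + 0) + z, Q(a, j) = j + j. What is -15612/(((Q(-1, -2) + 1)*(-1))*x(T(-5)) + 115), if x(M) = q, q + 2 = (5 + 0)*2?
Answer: -15612/139 ≈ -112.32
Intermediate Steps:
Q(a, j) = 2*j
q = 8 (q = -2 + (5 + 0)*2 = -2 + 5*2 = -2 + 10 = 8)
T(z) = 2*z (T(z) = z + z = 2*z)
x(M) = 8
-15612/(((Q(-1, -2) + 1)*(-1))*x(T(-5)) + 115) = -15612/(((2*(-2) + 1)*(-1))*8 + 115) = -15612/(((-4 + 1)*(-1))*8 + 115) = -15612/(-3*(-1)*8 + 115) = -15612/(3*8 + 115) = -15612/(24 + 115) = -15612/139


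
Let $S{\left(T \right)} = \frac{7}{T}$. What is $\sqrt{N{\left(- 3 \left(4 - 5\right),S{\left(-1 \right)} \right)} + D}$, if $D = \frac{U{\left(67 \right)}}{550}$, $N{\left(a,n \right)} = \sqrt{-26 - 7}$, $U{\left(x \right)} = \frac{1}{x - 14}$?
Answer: $\frac{\sqrt{1166 + 33988900 i \sqrt{33}}}{5830} \approx 1.6948 + 1.6948 i$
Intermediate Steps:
$U{\left(x \right)} = \frac{1}{-14 + x}$
$N{\left(a,n \right)} = i \sqrt{33}$ ($N{\left(a,n \right)} = \sqrt{-33} = i \sqrt{33}$)
$D = \frac{1}{29150}$ ($D = \frac{1}{\left(-14 + 67\right) 550} = \frac{1}{53} \cdot \frac{1}{550} = \frac{1}{29150} \approx 3.4305 \cdot 10^{-5}$)
$\sqrt{N{\left(- 3 \left(4 - 5\right),S{\left(-1 \right)} \right)} + D} = \sqrt{i \sqrt{33} + \frac{1}{29150}} = \sqrt{\frac{1}{29150} + i \sqrt{33}}$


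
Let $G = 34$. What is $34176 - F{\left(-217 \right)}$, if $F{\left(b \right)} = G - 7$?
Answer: $34149$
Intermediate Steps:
$F{\left(b \right)} = 27$ ($F{\left(b \right)} = 34 - 7 = 27$)
$34176 - F{\left(-217 \right)} = 34176 - 27 = 34149$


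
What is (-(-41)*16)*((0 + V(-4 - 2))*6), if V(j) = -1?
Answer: -3936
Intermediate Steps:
(-(-41)*16)*((0 + V(-4 - 2))*6) = (-(-41)*16)*((0 - 1)*6) = (-41*(-16))*(-1*6) = 656*(-6) = -3936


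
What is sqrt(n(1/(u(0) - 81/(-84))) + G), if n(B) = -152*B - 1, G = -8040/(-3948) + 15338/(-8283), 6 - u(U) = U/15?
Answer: I*sqrt(78930567918707505)/59043985 ≈ 4.7582*I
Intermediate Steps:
u(U) = 6 - U/15
G = 503408/2725107 (G = -8040*(-1/3948) + 15338*(-1/8283) = 670/329 - 15338/8283 = 503408/2725107 ≈ 0.18473)
n(B) = -1 - 152*B
sqrt(n(1/(u(0) - 81/(-84))) + G) = sqrt((-1 - 152/((6 - 1/15*0) - 81/(-84))) + 503408/2725107) = sqrt((-1 - 152/((6 + 0) - 81*(-1/84))) + 503408/2725107) = sqrt((-1 - 152/(6 + 27/28)) + 503408/2725107) = sqrt((-1 - 152/195/28) + 503408/2725107) = sqrt((-1 - 152*28/195) + 503408/2725107) = sqrt((-1 - 4256/195) + 503408/2725107) = sqrt(-4451/195 + 503408/2725107) = sqrt(-1336809633/59043985) = I*sqrt(78930567918707505)/59043985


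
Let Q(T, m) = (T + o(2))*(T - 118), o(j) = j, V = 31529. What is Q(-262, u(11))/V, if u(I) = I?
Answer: 98800/31529 ≈ 3.1336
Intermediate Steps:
Q(T, m) = (-118 + T)*(2 + T) (Q(T, m) = (T + 2)*(T - 118) = (2 + T)*(-118 + T) = (-118 + T)*(2 + T))
Q(-262, u(11))/V = (-236 + (-262)² - 116*(-262))/31529 = (-236 + 68644 + 30392)*(1/31529) = 98800*(1/31529) = 98800/31529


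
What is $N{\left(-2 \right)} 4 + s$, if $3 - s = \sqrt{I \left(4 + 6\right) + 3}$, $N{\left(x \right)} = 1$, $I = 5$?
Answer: $7 - \sqrt{53} \approx -0.28011$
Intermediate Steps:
$s = 3 - \sqrt{53}$ ($s = 3 - \sqrt{5 \left(4 + 6\right) + 3} = 3 - \sqrt{5 \cdot 10 + 3} = 3 - \sqrt{50 + 3} = 3 - \sqrt{53} \approx -4.2801$)
$N{\left(-2 \right)} 4 + s = 1 \cdot 4 + \left(3 - \sqrt{53}\right) = 4 + \left(3 - \sqrt{53}\right) = 7 - \sqrt{53}$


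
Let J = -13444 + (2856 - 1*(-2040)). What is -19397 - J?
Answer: -10849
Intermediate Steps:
J = -8548 (J = -13444 + (2856 + 2040) = -13444 + 4896 = -8548)
-19397 - J = -19397 - 1*(-8548) = -19397 + 8548 = -10849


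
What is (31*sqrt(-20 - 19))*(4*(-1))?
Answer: -124*I*sqrt(39) ≈ -774.38*I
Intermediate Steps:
(31*sqrt(-20 - 19))*(4*(-1)) = (31*sqrt(-39))*(-4) = (31*(I*sqrt(39)))*(-4) = (31*I*sqrt(39))*(-4) = -124*I*sqrt(39)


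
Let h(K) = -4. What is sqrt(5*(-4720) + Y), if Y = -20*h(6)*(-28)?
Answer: 4*I*sqrt(1615) ≈ 160.75*I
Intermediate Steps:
Y = -2240 (Y = -20*(-4)*(-28) = 80*(-28) = -2240)
sqrt(5*(-4720) + Y) = sqrt(5*(-4720) - 2240) = sqrt(-23600 - 2240) = sqrt(-25840) = 4*I*sqrt(1615)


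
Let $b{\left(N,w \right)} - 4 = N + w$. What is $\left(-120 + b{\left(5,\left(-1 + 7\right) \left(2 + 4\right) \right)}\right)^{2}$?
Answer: $5625$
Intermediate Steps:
$b{\left(N,w \right)} = 4 + N + w$ ($b{\left(N,w \right)} = 4 + \left(N + w\right) = 4 + N + w$)
$\left(-120 + b{\left(5,\left(-1 + 7\right) \left(2 + 4\right) \right)}\right)^{2} = \left(-120 + \left(4 + 5 + \left(-1 + 7\right) \left(2 + 4\right)\right)\right)^{2} = \left(-120 + \left(4 + 5 + 6 \cdot 6\right)\right)^{2} = \left(-120 + \left(4 + 5 + 36\right)\right)^{2} = \left(-120 + 45\right)^{2} = \left(-75\right)^{2} = 5625$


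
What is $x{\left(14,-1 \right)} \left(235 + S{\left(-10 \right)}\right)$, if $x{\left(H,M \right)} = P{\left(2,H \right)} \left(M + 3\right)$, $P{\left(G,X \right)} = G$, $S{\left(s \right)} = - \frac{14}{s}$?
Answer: $\frac{4728}{5} \approx 945.6$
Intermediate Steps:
$x{\left(H,M \right)} = 6 + 2 M$ ($x{\left(H,M \right)} = 2 \left(M + 3\right) = 2 \left(3 + M\right) = 6 + 2 M$)
$x{\left(14,-1 \right)} \left(235 + S{\left(-10 \right)}\right) = \left(6 + 2 \left(-1\right)\right) \left(235 - \frac{14}{-10}\right) = \left(6 - 2\right) \left(235 - - \frac{7}{5}\right) = 4 \left(235 + \frac{7}{5}\right) = 4 \cdot \frac{1182}{5} = \frac{4728}{5}$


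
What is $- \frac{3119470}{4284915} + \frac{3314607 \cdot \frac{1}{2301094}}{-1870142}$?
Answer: $- \frac{2684851145130255793}{3687917105460135084} \approx -0.72801$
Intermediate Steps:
$- \frac{3119470}{4284915} + \frac{3314607 \cdot \frac{1}{2301094}}{-1870142} = \left(-3119470\right) \frac{1}{4284915} + 3314607 \cdot \frac{1}{2301094} \left(- \frac{1}{1870142}\right) = - \frac{623894}{856983} + \frac{3314607}{2301094} \left(- \frac{1}{1870142}\right) = - \frac{623894}{856983} - \frac{3314607}{4303372535348} = - \frac{2684851145130255793}{3687917105460135084}$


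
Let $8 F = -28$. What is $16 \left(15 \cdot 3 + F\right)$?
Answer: $664$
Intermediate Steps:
$F = - \frac{7}{2}$ ($F = \frac{1}{8} \left(-28\right) = - \frac{7}{2} \approx -3.5$)
$16 \left(15 \cdot 3 + F\right) = 16 \left(15 \cdot 3 - \frac{7}{2}\right) = 16 \left(45 - \frac{7}{2}\right) = 16 \cdot \frac{83}{2} = 664$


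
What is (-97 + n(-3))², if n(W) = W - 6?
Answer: 11236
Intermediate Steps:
n(W) = -6 + W
(-97 + n(-3))² = (-97 + (-6 - 3))² = (-97 - 9)² = (-106)² = 11236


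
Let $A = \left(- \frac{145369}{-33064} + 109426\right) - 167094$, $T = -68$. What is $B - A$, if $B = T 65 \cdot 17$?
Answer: $- \frac{577839577}{33064} \approx -17476.0$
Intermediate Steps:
$B = -75140$ ($B = \left(-68\right) 65 \cdot 17 = \left(-4420\right) 17 = -75140$)
$A = - \frac{1906589383}{33064}$ ($A = \left(\left(-145369\right) \left(- \frac{1}{33064}\right) + 109426\right) - 167094 = \left(\frac{145369}{33064} + 109426\right) - 167094 = \frac{3618206633}{33064} - 167094 = - \frac{1906589383}{33064} \approx -57664.0$)
$B - A = -75140 - - \frac{1906589383}{33064} = -75140 + \frac{1906589383}{33064} = - \frac{577839577}{33064}$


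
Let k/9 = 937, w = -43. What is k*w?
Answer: -362619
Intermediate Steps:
k = 8433 (k = 9*937 = 8433)
k*w = 8433*(-43) = -362619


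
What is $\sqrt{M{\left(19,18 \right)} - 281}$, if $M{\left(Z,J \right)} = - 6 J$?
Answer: $i \sqrt{389} \approx 19.723 i$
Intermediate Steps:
$\sqrt{M{\left(19,18 \right)} - 281} = \sqrt{\left(-6\right) 18 - 281} = \sqrt{-108 - 281} = \sqrt{-389} = i \sqrt{389}$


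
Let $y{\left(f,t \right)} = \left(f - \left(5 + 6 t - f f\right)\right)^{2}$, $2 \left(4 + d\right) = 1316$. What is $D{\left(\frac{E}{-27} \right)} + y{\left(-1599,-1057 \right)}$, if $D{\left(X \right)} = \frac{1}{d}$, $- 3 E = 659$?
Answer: $\frac{4291209259732735}{654} \approx 6.5615 \cdot 10^{12}$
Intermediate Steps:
$d = 654$ ($d = -4 + \frac{1}{2} \cdot 1316 = -4 + 658 = 654$)
$E = - \frac{659}{3}$ ($E = \left(- \frac{1}{3}\right) 659 = - \frac{659}{3} \approx -219.67$)
$y{\left(f,t \right)} = \left(-5 + f + f^{2} - 6 t\right)^{2}$ ($y{\left(f,t \right)} = \left(f - \left(5 - f^{2} + 6 t\right)\right)^{2} = \left(-5 + f + f^{2} - 6 t\right)^{2}$)
$D{\left(X \right)} = \frac{1}{654}$
$D{\left(\frac{E}{-27} \right)} + y{\left(-1599,-1057 \right)} = \frac{1}{654} + \left(-5 - 1599 + \left(-1599\right)^{2} - -6342\right)^{2} = \frac{1}{654} + \left(-5 - 1599 + 2556801 + 6342\right)^{2} = \frac{1}{654} + 2561539^{2} = \frac{1}{654} + 6561482048521 = \frac{4291209259732735}{654}$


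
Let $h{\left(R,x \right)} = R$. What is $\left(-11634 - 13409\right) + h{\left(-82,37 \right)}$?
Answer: $-25125$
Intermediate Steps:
$\left(-11634 - 13409\right) + h{\left(-82,37 \right)} = \left(-11634 - 13409\right) - 82 = -25043 - 82 = -25125$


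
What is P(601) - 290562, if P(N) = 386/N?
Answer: -174627376/601 ≈ -2.9056e+5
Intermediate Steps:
P(601) - 290562 = 386/601 - 290562 = -174627376/601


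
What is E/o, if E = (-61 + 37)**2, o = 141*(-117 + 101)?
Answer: -12/47 ≈ -0.25532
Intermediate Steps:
o = -2256 (o = 141*(-16) = -2256)
E = 576 (E = (-24)**2 = 576)
E/o = 576/(-2256) = 576*(-1/2256) = -12/47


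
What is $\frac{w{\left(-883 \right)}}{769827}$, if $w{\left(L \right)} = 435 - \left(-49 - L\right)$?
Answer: $- \frac{133}{256609} \approx -0.0005183$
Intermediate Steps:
$w{\left(L \right)} = 484 + L$ ($w{\left(L \right)} = 435 + \left(49 + L\right) = 484 + L$)
$\frac{w{\left(-883 \right)}}{769827} = \frac{484 - 883}{769827} = \left(-399\right) \frac{1}{769827} = - \frac{133}{256609}$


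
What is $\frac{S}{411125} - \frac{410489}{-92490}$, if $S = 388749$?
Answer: $\frac{40943537027}{7604990250} \approx 5.3838$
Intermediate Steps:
$\frac{S}{411125} - \frac{410489}{-92490} = \frac{388749}{411125} - \frac{410489}{-92490} = 388749 \cdot \frac{1}{411125} - - \frac{410489}{92490} = \frac{388749}{411125} + \frac{410489}{92490} = \frac{40943537027}{7604990250}$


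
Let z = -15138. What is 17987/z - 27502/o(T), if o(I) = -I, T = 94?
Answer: 207317249/711486 ≈ 291.39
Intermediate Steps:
17987/z - 27502/o(T) = 17987/(-15138) - 27502/((-1*94)) = 17987*(-1/15138) - 27502/(-94) = -17987/15138 - 27502*(-1/94) = -17987/15138 + 13751/47 = 207317249/711486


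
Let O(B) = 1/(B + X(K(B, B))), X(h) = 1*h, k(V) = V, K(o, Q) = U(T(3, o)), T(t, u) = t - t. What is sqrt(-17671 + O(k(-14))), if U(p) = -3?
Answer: 2*I*sqrt(1276734)/17 ≈ 132.93*I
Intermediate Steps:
T(t, u) = 0
K(o, Q) = -3
X(h) = h
O(B) = 1/(-3 + B) (O(B) = 1/(B - 3) = 1/(-3 + B))
sqrt(-17671 + O(k(-14))) = sqrt(-17671 + 1/(-3 - 14)) = sqrt(-17671 + 1/(-17)) = sqrt(-17671 - 1/17) = sqrt(-300408/17) = 2*I*sqrt(1276734)/17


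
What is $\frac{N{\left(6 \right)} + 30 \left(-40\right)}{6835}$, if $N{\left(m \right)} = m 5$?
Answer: $- \frac{234}{1367} \approx -0.17118$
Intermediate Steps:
$N{\left(m \right)} = 5 m$
$\frac{N{\left(6 \right)} + 30 \left(-40\right)}{6835} = \frac{5 \cdot 6 + 30 \left(-40\right)}{6835} = \left(30 - 1200\right) \frac{1}{6835} = \left(-1170\right) \frac{1}{6835} = - \frac{234}{1367}$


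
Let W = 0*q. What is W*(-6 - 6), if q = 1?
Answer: 0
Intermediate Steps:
W = 0 (W = 0*1 = 0)
W*(-6 - 6) = 0*(-6 - 6) = 0*(-12) = 0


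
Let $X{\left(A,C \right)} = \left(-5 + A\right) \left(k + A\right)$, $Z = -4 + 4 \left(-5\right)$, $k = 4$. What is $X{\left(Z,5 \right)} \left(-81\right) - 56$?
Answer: $-47036$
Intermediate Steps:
$Z = -24$ ($Z = -4 - 20 = -24$)
$X{\left(A,C \right)} = \left(-5 + A\right) \left(4 + A\right)$
$X{\left(Z,5 \right)} \left(-81\right) - 56 = \left(-20 + \left(-24\right)^{2} - -24\right) \left(-81\right) - 56 = \left(-20 + 576 + 24\right) \left(-81\right) - 56 = 580 \left(-81\right) - 56 = -46980 - 56 = -47036$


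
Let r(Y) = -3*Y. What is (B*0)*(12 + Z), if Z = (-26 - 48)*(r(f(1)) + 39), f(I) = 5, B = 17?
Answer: 0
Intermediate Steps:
Z = -1776 (Z = (-26 - 48)*(-3*5 + 39) = -74*(-15 + 39) = -74*24 = -1776)
(B*0)*(12 + Z) = (17*0)*(12 - 1776) = 0*(-1764) = 0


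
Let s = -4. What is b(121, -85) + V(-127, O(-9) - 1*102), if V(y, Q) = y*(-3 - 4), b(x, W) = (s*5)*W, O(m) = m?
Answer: 2589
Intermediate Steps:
b(x, W) = -20*W (b(x, W) = (-4*5)*W = -20*W)
V(y, Q) = -7*y (V(y, Q) = y*(-7) = -7*y)
b(121, -85) + V(-127, O(-9) - 1*102) = -20*(-85) - 7*(-127) = 1700 + 889 = 2589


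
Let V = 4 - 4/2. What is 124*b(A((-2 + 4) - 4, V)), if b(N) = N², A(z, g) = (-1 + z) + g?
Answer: 124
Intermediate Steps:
V = 2 (V = 4 - 4*½ = 4 - 2 = 2)
A(z, g) = -1 + g + z
124*b(A((-2 + 4) - 4, V)) = 124*(-1 + 2 + ((-2 + 4) - 4))² = 124*(-1 + 2 + (2 - 4))² = 124*(-1 + 2 - 2)² = 124*(-1)² = 124*1 = 124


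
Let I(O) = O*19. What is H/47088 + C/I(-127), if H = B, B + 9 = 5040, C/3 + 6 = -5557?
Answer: 88665715/12624816 ≈ 7.0231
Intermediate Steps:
C = -16689 (C = -18 + 3*(-5557) = -18 - 16671 = -16689)
B = 5031 (B = -9 + 5040 = 5031)
I(O) = 19*O
H = 5031
H/47088 + C/I(-127) = 5031/47088 - 16689/(19*(-127)) = 5031*(1/47088) - 16689/(-2413) = 559/5232 - 16689*(-1/2413) = 559/5232 + 16689/2413 = 88665715/12624816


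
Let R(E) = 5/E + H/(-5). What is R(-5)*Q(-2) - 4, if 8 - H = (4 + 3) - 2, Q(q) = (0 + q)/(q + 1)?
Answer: -36/5 ≈ -7.2000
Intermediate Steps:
Q(q) = q/(1 + q)
H = 3 (H = 8 - ((4 + 3) - 2) = 8 - (7 - 2) = 8 - 1*5 = 8 - 5 = 3)
R(E) = -⅗ + 5/E (R(E) = 5/E + 3/(-5) = 5/E + 3*(-⅕) = 5/E - ⅗ = -⅗ + 5/E)
R(-5)*Q(-2) - 4 = (-⅗ + 5/(-5))*(-2/(1 - 2)) - 4 = (-⅗ + 5*(-⅕))*(-2/(-1)) - 4 = (-⅗ - 1)*(-2*(-1)) - 4 = -8/5*2 - 4 = -16/5 - 4 = -36/5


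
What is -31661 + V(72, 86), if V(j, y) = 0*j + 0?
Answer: -31661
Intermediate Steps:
V(j, y) = 0 (V(j, y) = 0 + 0 = 0)
-31661 + V(72, 86) = -31661 + 0 = -31661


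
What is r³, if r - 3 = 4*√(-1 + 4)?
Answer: 459 + 300*√3 ≈ 978.62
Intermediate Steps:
r = 3 + 4*√3 (r = 3 + 4*√(-1 + 4) = 3 + 4*√3 ≈ 9.9282)
r³ = (3 + 4*√3)³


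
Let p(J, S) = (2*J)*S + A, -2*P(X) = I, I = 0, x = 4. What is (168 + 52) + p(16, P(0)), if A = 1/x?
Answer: 881/4 ≈ 220.25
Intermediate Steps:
A = ¼ (A = 1/4 = ¼ ≈ 0.25000)
P(X) = 0 (P(X) = -½*0 = 0)
p(J, S) = ¼ + 2*J*S (p(J, S) = (2*J)*S + ¼ = 2*J*S + ¼ = ¼ + 2*J*S)
(168 + 52) + p(16, P(0)) = (168 + 52) + (¼ + 2*16*0) = 220 + (¼ + 0) = 220 + ¼ = 881/4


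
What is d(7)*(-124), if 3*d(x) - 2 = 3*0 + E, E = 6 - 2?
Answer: -248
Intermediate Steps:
E = 4
d(x) = 2 (d(x) = ⅔ + (3*0 + 4)/3 = ⅔ + (0 + 4)/3 = ⅔ + (⅓)*4 = ⅔ + 4/3 = 2)
d(7)*(-124) = 2*(-124) = -248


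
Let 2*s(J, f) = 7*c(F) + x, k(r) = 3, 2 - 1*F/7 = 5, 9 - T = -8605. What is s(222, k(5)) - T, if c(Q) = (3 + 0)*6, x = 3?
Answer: -17099/2 ≈ -8549.5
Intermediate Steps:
T = 8614 (T = 9 - 1*(-8605) = 9 + 8605 = 8614)
F = -21 (F = 14 - 7*5 = 14 - 35 = -21)
c(Q) = 18 (c(Q) = 3*6 = 18)
s(J, f) = 129/2 (s(J, f) = (7*18 + 3)/2 = (126 + 3)/2 = (½)*129 = 129/2)
s(222, k(5)) - T = 129/2 - 1*8614 = 129/2 - 8614 = -17099/2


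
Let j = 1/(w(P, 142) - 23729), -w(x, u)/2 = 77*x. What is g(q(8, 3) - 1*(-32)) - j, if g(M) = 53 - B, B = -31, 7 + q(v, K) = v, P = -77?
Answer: 997165/11871 ≈ 84.000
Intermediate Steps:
q(v, K) = -7 + v
w(x, u) = -154*x
j = -1/11871 (j = 1/(-154*(-77) - 23729) = 1/(11858 - 23729) = 1/(-11871) = -1/11871 ≈ -8.4239e-5)
g(M) = 84 (g(M) = 53 - 1*(-31) = 53 + 31 = 84)
g(q(8, 3) - 1*(-32)) - j = 84 - 1*(-1/11871) = 84 + 1/11871 = 997165/11871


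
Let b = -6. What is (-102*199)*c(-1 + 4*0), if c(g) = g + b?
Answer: 142086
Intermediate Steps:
c(g) = -6 + g (c(g) = g - 6 = -6 + g)
(-102*199)*c(-1 + 4*0) = (-102*199)*(-6 + (-1 + 4*0)) = -20298*(-6 + (-1 + 0)) = -20298*(-6 - 1) = -20298*(-7) = 142086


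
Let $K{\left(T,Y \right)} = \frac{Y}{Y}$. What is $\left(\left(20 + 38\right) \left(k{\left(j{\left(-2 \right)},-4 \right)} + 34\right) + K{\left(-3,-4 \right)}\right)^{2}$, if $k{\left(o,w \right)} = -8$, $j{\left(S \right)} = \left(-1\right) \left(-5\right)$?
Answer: $2277081$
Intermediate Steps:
$j{\left(S \right)} = 5$
$K{\left(T,Y \right)} = 1$
$\left(\left(20 + 38\right) \left(k{\left(j{\left(-2 \right)},-4 \right)} + 34\right) + K{\left(-3,-4 \right)}\right)^{2} = \left(\left(20 + 38\right) \left(-8 + 34\right) + 1\right)^{2} = \left(58 \cdot 26 + 1\right)^{2} = \left(1508 + 1\right)^{2} = 1509^{2} = 2277081$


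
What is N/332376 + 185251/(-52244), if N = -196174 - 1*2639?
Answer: -5996647729/1447054312 ≈ -4.1440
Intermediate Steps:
N = -198813 (N = -196174 - 2639 = -198813)
N/332376 + 185251/(-52244) = -198813/332376 + 185251/(-52244) = -198813*1/332376 + 185251*(-1/52244) = -66271/110792 - 185251/52244 = -5996647729/1447054312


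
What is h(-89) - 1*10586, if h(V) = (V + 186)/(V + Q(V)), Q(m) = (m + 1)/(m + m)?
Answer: -83394555/7877 ≈ -10587.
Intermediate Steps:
Q(m) = (1 + m)/(2*m) (Q(m) = (1 + m)/((2*m)) = (1 + m)*(1/(2*m)) = (1 + m)/(2*m))
h(V) = (186 + V)/(V + (1 + V)/(2*V)) (h(V) = (V + 186)/(V + (1 + V)/(2*V)) = (186 + V)/(V + (1 + V)/(2*V)))
h(-89) - 1*10586 = 2*(-89)*(186 - 89)/(1 - 89 + 2*(-89)**2) - 1*10586 = 2*(-89)*97/(1 - 89 + 2*7921) - 10586 = 2*(-89)*97/(1 - 89 + 15842) - 10586 = 2*(-89)*97/15754 - 10586 = 2*(-89)*(1/15754)*97 - 10586 = -8633/7877 - 10586 = -83394555/7877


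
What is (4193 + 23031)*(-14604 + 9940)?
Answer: -126972736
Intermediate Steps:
(4193 + 23031)*(-14604 + 9940) = 27224*(-4664) = -126972736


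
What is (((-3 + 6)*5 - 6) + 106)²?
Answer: 13225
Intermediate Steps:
(((-3 + 6)*5 - 6) + 106)² = ((3*5 - 6) + 106)² = ((15 - 6) + 106)² = (9 + 106)² = 115² = 13225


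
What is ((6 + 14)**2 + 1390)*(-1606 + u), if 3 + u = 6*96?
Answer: -1849070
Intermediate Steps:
u = 573 (u = -3 + 6*96 = -3 + 576 = 573)
((6 + 14)**2 + 1390)*(-1606 + u) = ((6 + 14)**2 + 1390)*(-1606 + 573) = (20**2 + 1390)*(-1033) = (400 + 1390)*(-1033) = 1790*(-1033) = -1849070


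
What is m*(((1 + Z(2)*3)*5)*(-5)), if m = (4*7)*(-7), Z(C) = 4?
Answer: 63700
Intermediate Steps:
m = -196 (m = 28*(-7) = -196)
m*(((1 + Z(2)*3)*5)*(-5)) = -196*(1 + 4*3)*5*(-5) = -196*(1 + 12)*5*(-5) = -196*13*5*(-5) = -12740*(-5) = -196*(-325) = 63700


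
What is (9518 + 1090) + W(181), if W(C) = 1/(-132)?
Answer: 1400255/132 ≈ 10608.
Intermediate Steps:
W(C) = -1/132
(9518 + 1090) + W(181) = (9518 + 1090) - 1/132 = 10608 - 1/132 = 1400255/132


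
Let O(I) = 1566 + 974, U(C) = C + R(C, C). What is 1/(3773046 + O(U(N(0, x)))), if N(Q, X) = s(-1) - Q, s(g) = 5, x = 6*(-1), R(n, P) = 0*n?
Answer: 1/3775586 ≈ 2.6486e-7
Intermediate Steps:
R(n, P) = 0
x = -6
N(Q, X) = 5 - Q
U(C) = C (U(C) = C + 0 = C)
O(I) = 2540
1/(3773046 + O(U(N(0, x)))) = 1/(3773046 + 2540) = 1/3775586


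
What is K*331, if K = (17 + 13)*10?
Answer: 99300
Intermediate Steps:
K = 300 (K = 30*10 = 300)
K*331 = 300*331 = 99300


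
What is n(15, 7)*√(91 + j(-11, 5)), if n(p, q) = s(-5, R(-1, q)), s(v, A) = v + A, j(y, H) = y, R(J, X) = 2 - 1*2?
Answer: -20*√5 ≈ -44.721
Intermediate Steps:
R(J, X) = 0 (R(J, X) = 2 - 2 = 0)
s(v, A) = A + v
n(p, q) = -5 (n(p, q) = 0 - 5 = -5)
n(15, 7)*√(91 + j(-11, 5)) = -5*√(91 - 11) = -20*√5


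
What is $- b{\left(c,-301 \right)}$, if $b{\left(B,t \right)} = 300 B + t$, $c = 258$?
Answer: $-77099$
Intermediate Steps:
$b{\left(B,t \right)} = t + 300 B$
$- b{\left(c,-301 \right)} = - (-301 + 300 \cdot 258) = - (-301 + 77400) = \left(-1\right) 77099 = -77099$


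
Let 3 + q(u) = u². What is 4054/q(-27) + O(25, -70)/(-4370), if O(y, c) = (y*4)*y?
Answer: 795049/158631 ≈ 5.0119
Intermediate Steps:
q(u) = -3 + u²
O(y, c) = 4*y² (O(y, c) = (4*y)*y = 4*y²)
4054/q(-27) + O(25, -70)/(-4370) = 4054/(-3 + (-27)²) + (4*25²)/(-4370) = 4054/(-3 + 729) + (4*625)*(-1/4370) = 4054/726 + 2500*(-1/4370) = 4054*(1/726) - 250/437 = 2027/363 - 250/437 = 795049/158631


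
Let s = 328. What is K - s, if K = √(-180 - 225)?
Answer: -328 + 9*I*√5 ≈ -328.0 + 20.125*I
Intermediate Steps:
K = 9*I*√5 (K = √(-405) = 9*I*√5 ≈ 20.125*I)
K - s = 9*I*√5 - 1*328 = 9*I*√5 - 328 = -328 + 9*I*√5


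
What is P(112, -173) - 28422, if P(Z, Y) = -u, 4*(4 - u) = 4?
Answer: -28425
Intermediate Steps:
u = 3 (u = 4 - ¼*4 = 4 - 1 = 3)
P(Z, Y) = -3 (P(Z, Y) = -1*3 = -3)
P(112, -173) - 28422 = -3 - 28422 = -28425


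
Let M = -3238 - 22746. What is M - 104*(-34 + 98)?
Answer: -32640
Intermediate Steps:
M = -25984
M - 104*(-34 + 98) = -25984 - 104*(-34 + 98) = -25984 - 104*64 = -25984 - 6656 = -32640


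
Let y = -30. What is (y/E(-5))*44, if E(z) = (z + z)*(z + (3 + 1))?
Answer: -132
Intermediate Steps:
E(z) = 2*z*(4 + z) (E(z) = (2*z)*(z + 4) = (2*z)*(4 + z) = 2*z*(4 + z))
(y/E(-5))*44 = -30*(-1/(10*(4 - 5)))*44 = -30/(2*(-5)*(-1))*44 = -30/10*44 = -30*1/10*44 = -3*44 = -132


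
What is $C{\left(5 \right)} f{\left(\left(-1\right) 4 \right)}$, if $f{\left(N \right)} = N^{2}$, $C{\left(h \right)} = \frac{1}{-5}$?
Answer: $- \frac{16}{5} \approx -3.2$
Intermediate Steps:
$C{\left(h \right)} = - \frac{1}{5}$
$C{\left(5 \right)} f{\left(\left(-1\right) 4 \right)} = - \frac{\left(\left(-1\right) 4\right)^{2}}{5} = - \frac{\left(-4\right)^{2}}{5} = \left(- \frac{1}{5}\right) 16 = - \frac{16}{5}$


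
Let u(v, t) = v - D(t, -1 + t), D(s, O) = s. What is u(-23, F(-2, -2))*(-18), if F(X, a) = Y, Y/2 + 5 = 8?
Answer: 522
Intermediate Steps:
Y = 6 (Y = -10 + 2*8 = -10 + 16 = 6)
F(X, a) = 6
u(v, t) = v - t
u(-23, F(-2, -2))*(-18) = (-23 - 1*6)*(-18) = (-23 - 6)*(-18) = -29*(-18) = 522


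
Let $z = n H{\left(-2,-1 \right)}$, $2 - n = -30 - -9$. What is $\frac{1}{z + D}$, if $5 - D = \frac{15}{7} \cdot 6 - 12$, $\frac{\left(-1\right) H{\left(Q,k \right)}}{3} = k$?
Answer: $\frac{7}{512} \approx 0.013672$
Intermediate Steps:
$H{\left(Q,k \right)} = - 3 k$
$n = 23$ ($n = 2 - \left(-30 - -9\right) = 2 - \left(-30 + 9\right) = 2 - -21 = 2 + 21 = 23$)
$z = 69$ ($z = 23 \left(\left(-3\right) \left(-1\right)\right) = 23 \cdot 3 = 69$)
$D = \frac{29}{7}$ ($D = 5 - \left(\frac{15}{7} \cdot 6 - 12\right) = 5 - \left(\frac{90}{7} - 12\right) = 5 - \frac{6}{7} = \frac{29}{7} \approx 4.1429$)
$\frac{1}{z + D} = \frac{1}{69 + \frac{29}{7}} = \frac{1}{\frac{512}{7}} = \frac{7}{512}$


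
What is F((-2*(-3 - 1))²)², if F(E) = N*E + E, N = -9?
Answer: 262144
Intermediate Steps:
F(E) = -8*E (F(E) = -9*E + E = -8*E)
F((-2*(-3 - 1))²)² = (-8*4*(-3 - 1)²)² = (-8*(-2*(-4))²)² = (-8*8²)² = (-8*64)² = (-512)² = 262144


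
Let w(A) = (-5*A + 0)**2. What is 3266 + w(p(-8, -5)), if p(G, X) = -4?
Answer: 3666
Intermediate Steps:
w(A) = 25*A**2 (w(A) = (-5*A)**2 = 25*A**2)
3266 + w(p(-8, -5)) = 3266 + 25*(-4)**2 = 3266 + 25*16 = 3266 + 400 = 3666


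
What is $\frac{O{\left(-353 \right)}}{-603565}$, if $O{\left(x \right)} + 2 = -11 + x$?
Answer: $\frac{366}{603565} \approx 0.0006064$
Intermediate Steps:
$O{\left(x \right)} = -13 + x$ ($O{\left(x \right)} = -2 + \left(-11 + x\right) = -13 + x$)
$\frac{O{\left(-353 \right)}}{-603565} = \frac{-13 - 353}{-603565} = \left(-366\right) \left(- \frac{1}{603565}\right) = \frac{366}{603565}$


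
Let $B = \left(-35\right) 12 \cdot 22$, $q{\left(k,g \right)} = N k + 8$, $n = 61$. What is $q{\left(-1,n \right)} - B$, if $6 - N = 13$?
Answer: $9255$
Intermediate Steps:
$N = -7$ ($N = 6 - 13 = -7$)
$q{\left(k,g \right)} = 8 - 7 k$ ($q{\left(k,g \right)} = - 7 k + 8 = 8 - 7 k$)
$B = -9240$ ($B = \left(-420\right) 22 = -9240$)
$q{\left(-1,n \right)} - B = \left(8 - -7\right) - -9240 = \left(8 + 7\right) + 9240 = 15 + 9240 = 9255$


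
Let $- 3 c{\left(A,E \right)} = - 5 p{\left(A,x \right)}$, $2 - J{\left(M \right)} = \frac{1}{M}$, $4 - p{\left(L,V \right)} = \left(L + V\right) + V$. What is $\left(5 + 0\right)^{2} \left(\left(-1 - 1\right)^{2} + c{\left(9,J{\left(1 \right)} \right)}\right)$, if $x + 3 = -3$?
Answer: $\frac{1175}{3} \approx 391.67$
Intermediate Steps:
$x = -6$ ($x = -3 - 3 = -6$)
$p{\left(L,V \right)} = 4 - L - 2 V$ ($p{\left(L,V \right)} = 4 - \left(\left(L + V\right) + V\right) = 4 - \left(L + 2 V\right) = 4 - L - 2 V$)
$J{\left(M \right)} = 2 - \frac{1}{M}$
$c{\left(A,E \right)} = \frac{80}{3} - \frac{5 A}{3}$ ($c{\left(A,E \right)} = - \frac{\left(-5\right) \left(4 - A - -12\right)}{3} = - \frac{\left(-5\right) \left(4 - A + 12\right)}{3} = - \frac{\left(-5\right) \left(16 - A\right)}{3} = - \frac{-80 + 5 A}{3} = \frac{80}{3} - \frac{5 A}{3}$)
$\left(5 + 0\right)^{2} \left(\left(-1 - 1\right)^{2} + c{\left(9,J{\left(1 \right)} \right)}\right) = \left(5 + 0\right)^{2} \left(\left(-1 - 1\right)^{2} + \left(\frac{80}{3} - 15\right)\right) = 5^{2} \left(\left(-2\right)^{2} + \left(\frac{80}{3} - 15\right)\right) = 25 \left(4 + \frac{35}{3}\right) = 25 \cdot \frac{47}{3} = \frac{1175}{3}$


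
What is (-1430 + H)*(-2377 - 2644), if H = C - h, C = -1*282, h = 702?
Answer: 12120694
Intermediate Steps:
C = -282
H = -984 (H = -282 - 1*702 = -282 - 702 = -984)
(-1430 + H)*(-2377 - 2644) = (-1430 - 984)*(-2377 - 2644) = -2414*(-5021) = 12120694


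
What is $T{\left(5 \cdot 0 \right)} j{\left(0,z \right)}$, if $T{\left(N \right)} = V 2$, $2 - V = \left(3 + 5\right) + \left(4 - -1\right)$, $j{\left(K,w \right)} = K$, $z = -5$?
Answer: $0$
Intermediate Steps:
$V = -11$ ($V = 2 - \left(\left(3 + 5\right) + \left(4 - -1\right)\right) = 2 - \left(8 + \left(4 + 1\right)\right) = 2 - \left(8 + 5\right) = 2 - 13 = -11$)
$T{\left(N \right)} = -22$ ($T{\left(N \right)} = \left(-11\right) 2 = -22$)
$T{\left(5 \cdot 0 \right)} j{\left(0,z \right)} = \left(-22\right) 0 = 0$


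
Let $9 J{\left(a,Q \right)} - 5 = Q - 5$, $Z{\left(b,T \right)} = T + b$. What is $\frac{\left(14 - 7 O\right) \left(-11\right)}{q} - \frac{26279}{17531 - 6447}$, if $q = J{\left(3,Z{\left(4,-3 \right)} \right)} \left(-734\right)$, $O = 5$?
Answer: $- \frac{21166211}{4067828} \approx -5.2033$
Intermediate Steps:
$J{\left(a,Q \right)} = \frac{Q}{9}$ ($J{\left(a,Q \right)} = \frac{5}{9} + \frac{Q - 5}{9} = \frac{5}{9} + \frac{-5 + Q}{9} = \frac{5}{9} + \left(- \frac{5}{9} + \frac{Q}{9}\right) = \frac{Q}{9}$)
$q = - \frac{734}{9}$ ($q = \frac{-3 + 4}{9} \left(-734\right) = \frac{1}{9} \cdot 1 \left(-734\right) = \frac{1}{9} \left(-734\right) = - \frac{734}{9} \approx -81.556$)
$\frac{\left(14 - 7 O\right) \left(-11\right)}{q} - \frac{26279}{17531 - 6447} = \frac{\left(14 - 35\right) \left(-11\right)}{- \frac{734}{9}} - \frac{26279}{17531 - 6447} = \left(14 - 35\right) \left(-11\right) \left(- \frac{9}{734}\right) - \frac{26279}{11084} = \left(-21\right) \left(-11\right) \left(- \frac{9}{734}\right) - \frac{26279}{11084} = 231 \left(- \frac{9}{734}\right) - \frac{26279}{11084} = - \frac{2079}{734} - \frac{26279}{11084} = - \frac{21166211}{4067828}$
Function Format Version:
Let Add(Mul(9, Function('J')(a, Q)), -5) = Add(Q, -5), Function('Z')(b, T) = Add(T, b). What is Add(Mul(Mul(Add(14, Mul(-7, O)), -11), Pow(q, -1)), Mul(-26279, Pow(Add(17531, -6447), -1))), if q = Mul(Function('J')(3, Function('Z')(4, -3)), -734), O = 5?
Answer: Rational(-21166211, 4067828) ≈ -5.2033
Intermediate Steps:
Function('J')(a, Q) = Mul(Rational(1, 9), Q) (Function('J')(a, Q) = Add(Rational(5, 9), Mul(Rational(1, 9), Add(Q, -5))) = Add(Rational(5, 9), Mul(Rational(1, 9), Add(-5, Q))) = Add(Rational(5, 9), Add(Rational(-5, 9), Mul(Rational(1, 9), Q))) = Mul(Rational(1, 9), Q))
q = Rational(-734, 9) (q = Mul(Mul(Rational(1, 9), Add(-3, 4)), -734) = Mul(Mul(Rational(1, 9), 1), -734) = Mul(Rational(1, 9), -734) = Rational(-734, 9) ≈ -81.556)
Add(Mul(Mul(Add(14, Mul(-7, O)), -11), Pow(q, -1)), Mul(-26279, Pow(Add(17531, -6447), -1))) = Add(Mul(Mul(Add(14, Mul(-7, 5)), -11), Pow(Rational(-734, 9), -1)), Mul(-26279, Pow(Add(17531, -6447), -1))) = Add(Mul(Mul(Add(14, -35), -11), Rational(-9, 734)), Mul(-26279, Pow(11084, -1))) = Add(Mul(Mul(-21, -11), Rational(-9, 734)), Mul(-26279, Rational(1, 11084))) = Add(Mul(231, Rational(-9, 734)), Rational(-26279, 11084)) = Add(Rational(-2079, 734), Rational(-26279, 11084)) = Rational(-21166211, 4067828)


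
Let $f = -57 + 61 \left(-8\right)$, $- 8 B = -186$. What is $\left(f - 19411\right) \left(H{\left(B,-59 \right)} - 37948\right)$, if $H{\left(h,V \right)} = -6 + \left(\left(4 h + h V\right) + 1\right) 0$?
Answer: $757410024$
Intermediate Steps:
$B = \frac{93}{4}$ ($B = \left(- \frac{1}{8}\right) \left(-186\right) = \frac{93}{4} \approx 23.25$)
$H{\left(h,V \right)} = -6$ ($H{\left(h,V \right)} = -6 + \left(\left(4 h + V h\right) + 1\right) 0 = -6 + \left(1 + 4 h + V h\right) 0 = -6 + 0 = -6$)
$f = -545$ ($f = -57 - 488 = -545$)
$\left(f - 19411\right) \left(H{\left(B,-59 \right)} - 37948\right) = \left(-545 - 19411\right) \left(-6 - 37948\right) = \left(-19956\right) \left(-37954\right) = 757410024$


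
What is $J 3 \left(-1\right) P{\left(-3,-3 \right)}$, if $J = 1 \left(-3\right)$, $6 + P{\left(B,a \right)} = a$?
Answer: $-81$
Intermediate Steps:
$P{\left(B,a \right)} = -6 + a$
$J = -3$
$J 3 \left(-1\right) P{\left(-3,-3 \right)} = - 3 \cdot 3 \left(-1\right) \left(-6 - 3\right) = \left(-3\right) \left(-3\right) \left(-9\right) = 9 \left(-9\right) = -81$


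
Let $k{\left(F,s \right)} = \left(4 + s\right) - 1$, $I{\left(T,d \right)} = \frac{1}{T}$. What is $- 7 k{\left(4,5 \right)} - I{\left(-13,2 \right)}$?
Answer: $- \frac{727}{13} \approx -55.923$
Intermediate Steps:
$k{\left(F,s \right)} = 3 + s$
$- 7 k{\left(4,5 \right)} - I{\left(-13,2 \right)} = - 7 \left(3 + 5\right) - \frac{1}{-13} = \left(-7\right) 8 - - \frac{1}{13} = -56 + \frac{1}{13} = - \frac{727}{13}$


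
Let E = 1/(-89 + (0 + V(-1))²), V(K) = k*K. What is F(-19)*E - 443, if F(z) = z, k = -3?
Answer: -35421/80 ≈ -442.76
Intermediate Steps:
V(K) = -3*K
E = -1/80 (E = 1/(-89 + (0 - 3*(-1))²) = 1/(-89 + (0 + 3)²) = 1/(-89 + 3²) = 1/(-89 + 9) = 1/(-80) = -1/80 ≈ -0.012500)
F(-19)*E - 443 = -19*(-1/80) - 443 = 19/80 - 443 = -35421/80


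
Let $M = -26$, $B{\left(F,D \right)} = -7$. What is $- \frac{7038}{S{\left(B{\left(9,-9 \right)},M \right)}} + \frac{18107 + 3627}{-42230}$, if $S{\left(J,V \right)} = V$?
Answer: $\frac{74162414}{274495} \approx 270.18$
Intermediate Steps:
$- \frac{7038}{S{\left(B{\left(9,-9 \right)},M \right)}} + \frac{18107 + 3627}{-42230} = - \frac{7038}{-26} + \frac{18107 + 3627}{-42230} = \left(-7038\right) \left(- \frac{1}{26}\right) + 21734 \left(- \frac{1}{42230}\right) = \frac{3519}{13} - \frac{10867}{21115} = \frac{74162414}{274495}$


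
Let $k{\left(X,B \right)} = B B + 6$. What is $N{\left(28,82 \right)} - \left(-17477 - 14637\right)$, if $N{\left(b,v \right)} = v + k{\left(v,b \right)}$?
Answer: $32986$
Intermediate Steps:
$k{\left(X,B \right)} = 6 + B^{2}$ ($k{\left(X,B \right)} = B^{2} + 6 = 6 + B^{2}$)
$N{\left(b,v \right)} = 6 + v + b^{2}$ ($N{\left(b,v \right)} = v + \left(6 + b^{2}\right) = 6 + v + b^{2}$)
$N{\left(28,82 \right)} - \left(-17477 - 14637\right) = \left(6 + 82 + 28^{2}\right) - \left(-17477 - 14637\right) = \left(6 + 82 + 784\right) - -32114 = 872 + 32114 = 32986$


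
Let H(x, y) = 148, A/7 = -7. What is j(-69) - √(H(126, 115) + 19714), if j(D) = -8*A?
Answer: 392 - √19862 ≈ 251.07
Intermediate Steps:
A = -49 (A = 7*(-7) = -49)
j(D) = 392 (j(D) = -8*(-49) = 392)
j(-69) - √(H(126, 115) + 19714) = 392 - √(148 + 19714) = 392 - √19862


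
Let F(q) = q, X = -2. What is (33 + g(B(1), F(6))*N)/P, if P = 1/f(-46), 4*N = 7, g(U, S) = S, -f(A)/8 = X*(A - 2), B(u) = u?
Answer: -33408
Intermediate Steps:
f(A) = -32 + 16*A (f(A) = -(-16)*(A - 2) = -(-16)*(-2 + A) = -8*(4 - 2*A) = -32 + 16*A)
N = 7/4 (N = (¼)*7 = 7/4 ≈ 1.7500)
P = -1/768 (P = 1/(-32 + 16*(-46)) = 1/(-32 - 736) = 1/(-768) = -1/768 ≈ -0.0013021)
(33 + g(B(1), F(6))*N)/P = (33 + 6*(7/4))/(-1/768) = (33 + 21/2)*(-768) = (87/2)*(-768) = -33408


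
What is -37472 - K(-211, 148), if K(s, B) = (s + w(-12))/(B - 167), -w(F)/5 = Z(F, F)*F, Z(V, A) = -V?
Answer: -711459/19 ≈ -37445.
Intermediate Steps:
w(F) = 5*F**2 (w(F) = -5*(-F)*F = -(-5)*F**2 = 5*F**2)
K(s, B) = (720 + s)/(-167 + B) (K(s, B) = (s + 5*(-12)**2)/(B - 167) = (s + 5*144)/(-167 + B) = (s + 720)/(-167 + B) = (720 + s)/(-167 + B))
-37472 - K(-211, 148) = -37472 - (720 - 211)/(-167 + 148) = -37472 - 509/(-19) = -37472 - (-1)*509/19 = -37472 - 1*(-509/19) = -37472 + 509/19 = -711459/19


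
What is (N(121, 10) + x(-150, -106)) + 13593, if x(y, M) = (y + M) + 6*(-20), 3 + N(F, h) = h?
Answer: 13224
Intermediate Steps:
N(F, h) = -3 + h
x(y, M) = -120 + M + y (x(y, M) = (M + y) - 120 = -120 + M + y)
(N(121, 10) + x(-150, -106)) + 13593 = ((-3 + 10) + (-120 - 106 - 150)) + 13593 = (7 - 376) + 13593 = -369 + 13593 = 13224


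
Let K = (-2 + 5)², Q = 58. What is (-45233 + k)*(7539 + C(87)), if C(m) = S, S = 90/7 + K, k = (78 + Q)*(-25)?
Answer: -2573950158/7 ≈ -3.6771e+8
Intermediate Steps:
k = -3400 (k = (78 + 58)*(-25) = 136*(-25) = -3400)
K = 9 (K = 3² = 9)
S = 153/7 (S = 90/7 + 9 = 153/7 ≈ 21.857)
C(m) = 153/7
(-45233 + k)*(7539 + C(87)) = (-45233 - 3400)*(7539 + 153/7) = -48633*52926/7 = -2573950158/7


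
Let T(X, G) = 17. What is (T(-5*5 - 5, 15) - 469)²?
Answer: 204304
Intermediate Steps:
(T(-5*5 - 5, 15) - 469)² = (17 - 469)² = (-452)² = 204304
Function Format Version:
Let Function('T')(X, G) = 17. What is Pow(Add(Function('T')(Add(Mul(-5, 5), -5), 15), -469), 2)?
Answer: 204304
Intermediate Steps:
Pow(Add(Function('T')(Add(Mul(-5, 5), -5), 15), -469), 2) = Pow(Add(17, -469), 2) = Pow(-452, 2) = 204304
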